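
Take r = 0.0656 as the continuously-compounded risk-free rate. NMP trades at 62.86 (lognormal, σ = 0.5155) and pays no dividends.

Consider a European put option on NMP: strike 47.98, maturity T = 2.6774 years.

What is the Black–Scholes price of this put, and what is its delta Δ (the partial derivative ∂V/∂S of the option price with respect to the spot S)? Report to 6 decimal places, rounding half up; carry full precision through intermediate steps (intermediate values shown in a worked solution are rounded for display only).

σ√T = 0.5155·√2.6774 = 0.843500
d₁ = (ln(S/K) + (r+σ²/2)T) / (σ√T) = (ln(62.86/47.98) + (0.0656+0.5155²/2)·2.6774) / 0.843500 = (0.270126 + 0.531384) / 0.843500 = 0.950218
d₂ = d₁ − σ√T = 0.950218 − 0.843500 = 0.106718
e^{−rT} = 0.838922
N(−d₁) = 0.171001,  N(−d₂) = 0.457506
Put price V = K·e^{−rT}·N(−d₂) − S·N(−d₁) = 18.415307 − 10.749099 = 7.666208
Δ = −N(−d₁) = -0.171001

price = 7.666208
Δ = -0.171001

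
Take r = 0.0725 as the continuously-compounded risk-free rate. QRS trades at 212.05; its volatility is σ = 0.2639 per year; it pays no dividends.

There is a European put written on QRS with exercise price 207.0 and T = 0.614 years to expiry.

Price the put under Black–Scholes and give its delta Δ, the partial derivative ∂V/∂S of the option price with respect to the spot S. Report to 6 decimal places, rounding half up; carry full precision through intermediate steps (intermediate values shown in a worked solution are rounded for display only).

σ√T = 0.2639·√0.614 = 0.206787
d₁ = (ln(S/K) + (r+σ²/2)T) / (σ√T) = (ln(212.05/207.0) + (0.0725+0.2639²/2)·0.614) / 0.206787 = (0.024103 + 0.065895) / 0.206787 = 0.435224
d₂ = d₁ − σ√T = 0.435224 − 0.206787 = 0.228437
e^{−rT} = 0.956461
N(−d₁) = 0.331700,  N(−d₂) = 0.409653
Put price V = K·e^{−rT}·N(−d₂) − S·N(−d₁) = 81.106218 − 70.336957 = 10.769261
Δ = −N(−d₁) = -0.331700

price = 10.769261
Δ = -0.331700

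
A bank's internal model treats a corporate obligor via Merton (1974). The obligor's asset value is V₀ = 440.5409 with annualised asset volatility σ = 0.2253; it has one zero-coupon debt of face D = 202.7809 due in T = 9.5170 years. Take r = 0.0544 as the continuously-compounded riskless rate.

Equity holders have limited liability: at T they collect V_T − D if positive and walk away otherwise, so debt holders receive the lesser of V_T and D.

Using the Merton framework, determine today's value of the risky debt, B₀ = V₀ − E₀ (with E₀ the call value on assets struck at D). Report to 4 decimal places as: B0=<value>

With assets at 440.5409 and a single debt payment of 202.7809 at 9.5170 years:
d₁ = [ln(V₀/D) + (r + σ²/2)T] / (σ√T)
   = [ln(440.5409/202.7809) + (0.0544 + 0.5·0.2253²)·9.5170] / (0.2253·√9.5170)
   = [0.775877 + 0.759267] / 0.695042 = 2.208706
d₂ = d₁ − σ√T = 2.208706 − 0.695042 = 1.513663
N(d₁) = 0.986402,  N(d₂) = 0.934944,  e^(−rT) = 0.595875
E₀ = V₀·N(d₁) − D·e^(−rT)·N(d₂)
   = 440.5409·0.986402 − 202.7809·0.595875·0.934944 = 321.579404
B₀ = V₀ − E₀ = 440.5409 − 321.579404 = 118.961496

B0=118.9615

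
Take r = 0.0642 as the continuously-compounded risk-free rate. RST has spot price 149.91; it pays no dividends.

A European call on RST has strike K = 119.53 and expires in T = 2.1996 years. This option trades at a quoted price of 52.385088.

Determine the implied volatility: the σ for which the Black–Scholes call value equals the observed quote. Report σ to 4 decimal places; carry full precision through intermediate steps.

sigma = 0.2998

At σ = 0.2998 the Black–Scholes value reproduces the quote:
σ√T = 0.2998·√2.1996 = 0.444635
d₁ = (ln(S/K) + (r+σ²/2)T) / (σ√T) = (ln(149.91/119.53) + (0.0642+0.2998²/2)·2.1996) / 0.444635 = (0.226468 + 0.240064) / 0.444635 = 1.049248
d₂ = d₁ − σ√T = 1.049248 − 0.444635 = 0.604613
e^{−rT} = 0.868303
N(d₁) = 0.852968,  N(d₂) = 0.727282
V = S·N(d₁) − K·e^{−rT}·N(d₂) = 127.868426 − 75.483338 = 52.385088 (the quoted price), and the Black–Scholes price is strictly increasing in σ, so σ is unique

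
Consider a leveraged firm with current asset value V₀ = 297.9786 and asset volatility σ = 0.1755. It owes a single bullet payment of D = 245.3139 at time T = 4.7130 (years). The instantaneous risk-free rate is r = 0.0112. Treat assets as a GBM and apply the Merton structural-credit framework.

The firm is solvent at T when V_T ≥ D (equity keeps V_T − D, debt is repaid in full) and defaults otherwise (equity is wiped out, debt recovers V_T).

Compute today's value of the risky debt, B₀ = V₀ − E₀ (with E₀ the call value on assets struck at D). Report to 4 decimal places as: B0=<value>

Apply the equity-as-call identities (strike 245.3139, horizon 4.7130 years):
d₁ = [ln(V₀/D) + (r + σ²/2)T] / (σ√T)
   = [ln(297.9786/245.3139) + (0.0112 + 0.5·0.1755²)·4.7130] / (0.1755·√4.7130)
   = [0.194483 + 0.125366] / 0.381001 = 0.839498
d₂ = d₁ − σ√T = 0.839498 − 0.381001 = 0.458497
N(d₁) = 0.799405,  N(d₂) = 0.676702,  e^(−rT) = 0.948583
E₀ = V₀·N(d₁) − D·e^(−rT)·N(d₂)
   = 297.9786·0.799405 − 245.3139·0.948583·0.676702 = 80.736489
B₀ = V₀ − E₀ = 297.9786 − 80.736489 = 217.242111

B0=217.2421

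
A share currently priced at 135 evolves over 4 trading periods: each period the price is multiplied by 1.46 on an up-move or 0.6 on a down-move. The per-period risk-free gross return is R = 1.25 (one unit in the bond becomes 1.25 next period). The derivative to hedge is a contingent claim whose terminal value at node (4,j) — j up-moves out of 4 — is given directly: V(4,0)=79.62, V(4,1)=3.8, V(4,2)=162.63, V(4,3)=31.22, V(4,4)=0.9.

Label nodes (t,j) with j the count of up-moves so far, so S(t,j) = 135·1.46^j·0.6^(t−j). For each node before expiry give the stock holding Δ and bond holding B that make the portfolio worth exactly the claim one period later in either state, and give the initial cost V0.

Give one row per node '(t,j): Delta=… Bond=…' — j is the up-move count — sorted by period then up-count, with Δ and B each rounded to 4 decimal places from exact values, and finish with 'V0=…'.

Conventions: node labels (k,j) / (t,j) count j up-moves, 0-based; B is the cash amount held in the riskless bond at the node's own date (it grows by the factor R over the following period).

(0,0): Delta=-0.2104 Bond=47.7175
(1,0): Delta=-0.1926 Bond=58.2033
(1,1): Delta=-0.2128 Bond=60.1133
(2,0): Delta=1.9434 Bond=-31.0540
(2,1): Delta=-0.4762 Bond=106.2921
(2,2): Delta=-0.1778 Bond=65.0777
(3,0): Delta=-3.0234 Bond=106.0141
(3,1): Delta=2.6028 Bond=-85.6093
(3,2): Delta=-0.8850 Bond=203.4491
(3,3): Delta=-0.0839 Bond=41.8988
V0=19.3115

Arbitrage-free pricing uses the up-move probability p* = (R−d)/(u−d) = 0.7558, discounting each step at R = 1.25.
Payoffs at expiry: V(4,0)=79.6200, V(4,1)=3.8000, V(4,2)=162.6300, V(4,3)=31.2200, V(4,4)=0.9000
(3,0): S=29.1600. Δ = (V_up−V_dn)/(S_up−S_dn) = (3.8000−79.6200)/(42.5736−17.4960) = -3.0234. V = [p*·3.8000 + (1−p*)·79.6200]/1.25 = 17.8513. B = V − Δ·S = 106.0141.
(3,1): S=70.9560. Δ = (V_up−V_dn)/(S_up−S_dn) = (162.6300−3.8000)/(103.5958−42.5736) = 2.6028. V = [p*·162.6300 + (1−p*)·3.8000]/1.25 = 99.0767. B = V − Δ·S = -85.6093.
(3,2): S=172.6596. Δ = (V_up−V_dn)/(S_up−S_dn) = (31.2200−162.6300)/(252.0830−103.5958) = -0.8850. V = [p*·31.2200 + (1−p*)·162.6300]/1.25 = 50.6468. B = V − Δ·S = 203.4491.
(3,3): S=420.1384. Δ = (V_up−V_dn)/(S_up−S_dn) = (0.9000−31.2200)/(613.4020−252.0830) = -0.0839. V = [p*·0.9000 + (1−p*)·31.2200]/1.25 = 6.6430. B = V − Δ·S = 41.8988.
(2,0): S=48.6000. Δ = (V_up−V_dn)/(S_up−S_dn) = (99.0767−17.8513)/(70.9560−29.1600) = 1.9434. V = [p*·99.0767 + (1−p*)·17.8513]/1.25 = 63.3941. B = V − Δ·S = -31.0540.
(2,1): S=118.2600. Δ = (V_up−V_dn)/(S_up−S_dn) = (50.6468−99.0767)/(172.6596−70.9560) = -0.4762. V = [p*·50.6468 + (1−p*)·99.0767]/1.25 = 49.9782. B = V − Δ·S = 106.2921.
(2,2): S=287.7660. Δ = (V_up−V_dn)/(S_up−S_dn) = (6.6430−50.6468)/(420.1384−172.6596) = -0.1778. V = [p*·6.6430 + (1−p*)·50.6468]/1.25 = 13.9105. B = V − Δ·S = 65.0777.
(1,0): S=81.0000. Δ = (V_up−V_dn)/(S_up−S_dn) = (49.9782−63.3941)/(118.2600−48.6000) = -0.1926. V = [p*·49.9782 + (1−p*)·63.3941]/1.25 = 42.6033. B = V − Δ·S = 58.2033.
(1,1): S=197.1000. Δ = (V_up−V_dn)/(S_up−S_dn) = (13.9105−49.9782)/(287.7660−118.2600) = -0.2128. V = [p*·13.9105 + (1−p*)·49.9782]/1.25 = 18.1742. B = V − Δ·S = 60.1133.
(0,0): S=135.0000. Δ = (V_up−V_dn)/(S_up−S_dn) = (18.1742−42.6033)/(197.1000−81.0000) = -0.2104. V = [p*·18.1742 + (1−p*)·42.6033]/1.25 = 19.3115. B = V − Δ·S = 47.7175.
Check: Δ(0,0)·S0 + B(0,0) = 19.3115 = V0.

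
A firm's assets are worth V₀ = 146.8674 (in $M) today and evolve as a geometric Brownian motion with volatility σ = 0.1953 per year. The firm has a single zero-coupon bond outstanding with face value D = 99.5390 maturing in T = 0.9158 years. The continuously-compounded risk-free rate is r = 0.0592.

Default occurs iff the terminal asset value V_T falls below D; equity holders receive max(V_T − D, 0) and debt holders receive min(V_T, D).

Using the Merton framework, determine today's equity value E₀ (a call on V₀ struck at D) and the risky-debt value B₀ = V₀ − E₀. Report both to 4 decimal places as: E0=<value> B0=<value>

E0=52.6462 B0=94.2212

Equity is a call on the firm's assets struck at D = 99.5390:
d₁ = [ln(V₀/D) + (r + σ²/2)T] / (σ√T)
   = [ln(146.8674/99.5390) + (0.0592 + 0.5·0.1953²)·0.9158] / (0.1953·√0.9158)
   = [0.388981 + 0.071681] / 0.186897 = 2.464785
d₂ = d₁ − σ√T = 2.464785 − 0.186897 = 2.277888
N(d₁) = 0.993145,  N(d₂) = 0.988633,  e^(−rT) = 0.947228
E₀ = V₀·N(d₁) − D·e^(−rT)·N(d₂)
   = 146.8674·0.993145 − 99.5390·0.947228·0.988633 = 52.646236
B₀ = V₀ − E₀ = 146.8674 − 52.646236 = 94.221164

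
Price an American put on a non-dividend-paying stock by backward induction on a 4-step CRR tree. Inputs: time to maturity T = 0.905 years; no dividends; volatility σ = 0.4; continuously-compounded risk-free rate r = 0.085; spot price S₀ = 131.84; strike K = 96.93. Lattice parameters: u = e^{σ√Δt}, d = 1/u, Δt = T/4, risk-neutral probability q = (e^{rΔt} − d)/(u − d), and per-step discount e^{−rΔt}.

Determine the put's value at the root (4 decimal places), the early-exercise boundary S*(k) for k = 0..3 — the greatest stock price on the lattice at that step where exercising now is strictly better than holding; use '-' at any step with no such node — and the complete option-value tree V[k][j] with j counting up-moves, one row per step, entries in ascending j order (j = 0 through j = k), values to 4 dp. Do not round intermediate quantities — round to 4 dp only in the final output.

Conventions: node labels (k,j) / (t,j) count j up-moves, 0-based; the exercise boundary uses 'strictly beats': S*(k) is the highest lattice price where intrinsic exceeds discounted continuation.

price = 3.7625
boundary = - - - 74.5001
tree:
3.7625
6.9230 0.7886
12.5687 1.6184 0.0000
22.4299 3.3216 0.0000 0.0000
35.3377 6.8171 0.0000 0.0000 0.0000

Δt=0.22625  u=1.20957  d=0.82674  q=0.50330  discount=0.98095
step 4 (expiry): payoffs max(K−S,0) = 35.3377 6.8171 0.0000 0.0000 0.0000
step 3: (k=3,j=0): S=74.5001, K−S=22.4299, hold=20.5836 ⇒ V=22.4299 exercise | (k=3,j=1): S=108.9976, K−S=0.0000, hold=3.3216 ⇒ V=3.3216 continue | (k=3,j=2): S=159.4694, K−S=0.0000, hold=0.0000 ⇒ V=0.0000 continue | (k=3,j=3): S=233.3123, K−S=0.0000, hold=0.0000 ⇒ V=0.0000 continue  boundary S*=74.5001
step 2: (k=2,j=0): S=90.1129, K−S=6.8171, hold=12.5687 ⇒ V=12.5687 continue | (k=2,j=1): S=131.8400, K−S=0.0000, hold=1.6184 ⇒ V=1.6184 continue | (k=2,j=2): S=192.8890, K−S=0.0000, hold=0.0000 ⇒ V=0.0000 continue  boundary S*=-
step 1: (k=1,j=0): S=108.9976, K−S=0.0000, hold=6.9230 ⇒ V=6.9230 continue | (k=1,j=1): S=159.4694, K−S=0.0000, hold=0.7886 ⇒ V=0.7886 continue  boundary S*=-
step 0: (k=0,j=0): S=131.8400, K−S=0.0000, hold=3.7625 ⇒ V=3.7625 continue  boundary S*=-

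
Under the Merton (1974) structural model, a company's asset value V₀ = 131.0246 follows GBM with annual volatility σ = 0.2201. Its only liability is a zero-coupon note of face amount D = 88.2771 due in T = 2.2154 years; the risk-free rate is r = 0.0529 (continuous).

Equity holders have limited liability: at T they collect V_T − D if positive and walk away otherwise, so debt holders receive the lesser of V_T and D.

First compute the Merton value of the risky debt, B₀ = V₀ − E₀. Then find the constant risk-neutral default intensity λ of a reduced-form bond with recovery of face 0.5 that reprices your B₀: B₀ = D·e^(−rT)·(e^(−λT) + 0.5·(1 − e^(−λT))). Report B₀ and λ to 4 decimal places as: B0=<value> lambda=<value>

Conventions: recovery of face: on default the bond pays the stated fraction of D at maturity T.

B0=77.6811 lambda=0.0097

Work the structural quantities from V₀ = 131.0246 against face 88.2771:
d₁ = [ln(V₀/D) + (r + σ²/2)T] / (σ√T)
   = [ln(131.0246/88.2771) + (0.0529 + 0.5·0.2201²)·2.2154] / (0.2201·√2.2154)
   = [0.394904 + 0.170856] / 0.327602 = 1.726977
d₂ = d₁ − σ√T = 1.726977 − 0.327602 = 1.399375
N(d₁) = 0.957914,  N(d₂) = 0.919150,  e^(−rT) = 0.889412
E₀ = V₀·N(d₁) − D·e^(−rT)·N(d₂)
   = 131.0246·0.957914 − 88.2771·0.889412·0.919150 = 53.343529
B₀ = V₀ − E₀ = 131.0246 − 53.343529 = 77.681071
e^(−λT) = (B₀·e^(rT)/D − 0.5)/(1 − 0.5) = (77.6811·1.124338/88.2771 − 0.5)/0.5 = 0.97876536
λ = −ln(0.97876536)/2.2154 = 0.009688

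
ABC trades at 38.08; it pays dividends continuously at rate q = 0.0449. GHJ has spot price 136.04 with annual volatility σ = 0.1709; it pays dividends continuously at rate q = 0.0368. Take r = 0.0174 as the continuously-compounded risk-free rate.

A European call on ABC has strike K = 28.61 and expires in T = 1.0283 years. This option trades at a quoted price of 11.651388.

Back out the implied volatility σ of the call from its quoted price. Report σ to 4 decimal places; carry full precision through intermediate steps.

sigma = 0.5252

At σ = 0.5252 the Black–Scholes value reproduces the quote:
σ√T = 0.5252·√1.0283 = 0.532580
d₁ = (ln(S/K) + (r−q+σ²/2)T) / (σ√T) = (ln(38.08/28.61) + (0.0174−0.0449+0.5252²/2)·1.0283) / 0.532580 = (0.285933 + 0.113542) / 0.532580 = 0.750076
d₂ = d₁ − σ√T = 0.750076 − 0.532580 = 0.217496
e^{−rT} = 0.982267
e^{−qT} = 0.954879
N(d₁) = 0.773396,  N(d₂) = 0.586089
V = S·e^{−qT}·N(d₁) − K·e^{−rT}·N(d₂) = 28.122046 − 16.470659 = 11.651388 (equal to the quote); since ∂V/∂σ > 0 for all σ, the implied volatility is unique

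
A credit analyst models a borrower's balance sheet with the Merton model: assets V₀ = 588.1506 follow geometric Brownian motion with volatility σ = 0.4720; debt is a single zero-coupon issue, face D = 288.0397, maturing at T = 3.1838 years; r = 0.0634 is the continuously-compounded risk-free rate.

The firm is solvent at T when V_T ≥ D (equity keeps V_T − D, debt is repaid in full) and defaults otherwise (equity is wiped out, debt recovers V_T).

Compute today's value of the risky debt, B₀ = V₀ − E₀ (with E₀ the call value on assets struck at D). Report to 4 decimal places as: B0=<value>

B0=214.5779

With assets at 588.1506 and a single debt payment of 288.0397 at 3.1838 years:
d₁ = [ln(V₀/D) + (r + σ²/2)T] / (σ√T)
   = [ln(588.1506/288.0397) + (0.0634 + 0.5·0.4720²)·3.1838] / (0.4720·√3.1838)
   = [0.713885 + 0.556503] / 0.842199 = 1.508417
d₂ = d₁ − σ√T = 1.508417 − 0.842199 = 0.666217
N(d₁) = 0.934276,  N(d₂) = 0.747364,  e^(−rT) = 0.817215
E₀ = V₀·N(d₁) − D·e^(−rT)·N(d₂)
   = 588.1506·0.934276 − 288.0397·0.817215·0.747364 = 373.572727
B₀ = V₀ − E₀ = 588.1506 − 373.572727 = 214.577873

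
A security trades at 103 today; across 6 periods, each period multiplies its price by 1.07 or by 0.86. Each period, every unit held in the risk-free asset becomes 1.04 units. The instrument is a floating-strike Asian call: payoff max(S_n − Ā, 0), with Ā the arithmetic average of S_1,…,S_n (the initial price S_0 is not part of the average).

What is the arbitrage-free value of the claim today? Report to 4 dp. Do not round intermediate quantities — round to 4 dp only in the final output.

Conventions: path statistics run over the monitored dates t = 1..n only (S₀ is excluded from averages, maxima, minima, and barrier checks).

With p* = (R−d)/(u−d) = 0.8571, sum probability × payoff across the paths and divide by R^6.
Enumerate all 2^6 = 64 price paths (U = up ×1.07, D = down ×0.86); each path with k up-moves has probability p*^k·(1−p*)^(6−k).
DDDDDD: Ā=62.7898, payoff=0.0000, prob=0.000008
UDDDDD: Ā=78.1222, payoff=0.0000, prob=0.000051
DUDDDD: Ā=74.5172, payoff=0.0000, prob=0.000051
UUDDDD: Ā=92.7133, payoff=0.0000, prob=0.000306
DDUDDD: Ā=71.4169, payoff=0.0000, prob=0.000051
UDUDDD: Ā=88.8559, payoff=0.0000, prob=0.000306
DUUDDD: Ā=85.2509, payoff=0.0000, prob=0.000306
UUUDDD: Ā=106.0680, payoff=0.0000, prob=0.001836
DDDUDD: Ā=68.7506, payoff=0.0000, prob=0.000051
UDDUDD: Ā=85.5386, payoff=0.0000, prob=0.000306
DUDUDD: Ā=81.9336, payoff=0.0000, prob=0.000306
UUDUDD: Ā=101.9406, payoff=0.0000, prob=0.001836
DDUUDD: Ā=78.8333, payoff=0.0000, prob=0.000306
UDUUDD: Ā=98.0833, payoff=0.0000, prob=0.001836
DUUUDD: Ā=94.4783, payoff=0.0000, prob=0.001836
UUUUDD: Ā=117.5485, payoff=0.0000, prob=0.011016
DDDDUD: Ā=66.4577, payoff=0.0000, prob=0.000051
UDDDUD: Ā=82.6857, payoff=0.0000, prob=0.000306
DUDDUD: Ā=79.0807, payoff=0.0000, prob=0.000306
UUDDUD: Ā=98.3911, payoff=0.0000, prob=0.001836
DDUDUD: Ā=75.9804, payoff=0.0000, prob=0.000306
UDUDUD: Ā=94.5337, payoff=0.0000, prob=0.001836
DUUDUD: Ā=90.9287, payoff=0.0000, prob=0.001836
UUUDUD: Ā=113.1323, payoff=0.0000, prob=0.011016
DDDUUD: Ā=73.3141, payoff=0.0000, prob=0.000306
UDDUUD: Ā=91.2164, payoff=0.0000, prob=0.001836
DUDUUD: Ā=87.6114, payoff=0.0000, prob=0.001836
UUDUUD: Ā=109.0049, payoff=0.0000, prob=0.011016
DDUUUD: Ā=84.5111, payoff=0.0000, prob=0.001836
UDUUUD: Ā=105.1476, payoff=0.0000, prob=0.011016
DUUUUD: Ā=101.5426, payoff=0.0000, prob=0.011016
UUUUUD: Ā=126.3378, payoff=0.0000, prob=0.066095
DDDDDU: Ā=64.4857, payoff=0.0000, prob=0.000051
UDDDDU: Ā=80.2322, payoff=0.0000, prob=0.000306
DUDDDU: Ā=76.6272, payoff=0.0000, prob=0.000306
UUDDDU: Ā=95.3385, payoff=0.0000, prob=0.001836
DDUDDU: Ā=73.5269, payoff=0.0000, prob=0.000306
UDUDDU: Ā=91.4811, payoff=0.0000, prob=0.001836
DUUDDU: Ā=87.8761, payoff=0.0000, prob=0.001836
UUUDDU: Ā=109.3343, payoff=0.0000, prob=0.011016
DDDUDU: Ā=70.8606, payoff=0.0000, prob=0.000306
UDDUDU: Ā=88.1638, payoff=0.0000, prob=0.001836
DUDUDU: Ā=84.5588, payoff=0.0000, prob=0.001836
UUDUDU: Ā=105.2069, payoff=0.0000, prob=0.011016
DDUUDU: Ā=81.4585, payoff=0.0000, prob=0.001836
UDUUDU: Ā=101.3496, payoff=0.0000, prob=0.011016
DUUUDU: Ā=97.7446, payoff=2.1103, prob=0.011016
UUUUDU: Ā=121.6124, payoff=2.6256, prob=0.066095
DDDDUU: Ā=68.5677, payoff=0.0000, prob=0.000306
UDDDUU: Ā=85.3109, payoff=0.0000, prob=0.001836
DUDDUU: Ā=81.7059, payoff=0.0000, prob=0.001836
UUDDUU: Ā=101.6574, payoff=0.0000, prob=0.011016
DDUDUU: Ā=78.6056, payoff=1.6516, prob=0.001836
UDUDUU: Ā=97.8000, payoff=2.0548, prob=0.011016
DUUDUU: Ā=94.1950, payoff=5.6598, prob=0.011016
UUUDUU: Ā=117.1961, payoff=7.0419, prob=0.066095
DDDUUU: Ā=75.9394, payoff=4.3178, prob=0.001836
UDDUUU: Ā=94.4827, payoff=5.3722, prob=0.011016
DUDUUU: Ā=90.8777, payoff=8.9772, prob=0.011016
UUDUUU: Ā=113.0688, payoff=11.1693, prob=0.066095
DDUUUU: Ā=87.7774, payoff=12.0775, prob=0.011016
UDUUUU: Ā=109.2114, payoff=15.0266, prob=0.066095
DUUUUU: Ā=105.6064, payoff=18.6316, prob=0.066095
UUUUUU: Ā=131.3940, payoff=23.1812, prob=0.396569
Price = Σ prob·payoff / R^6 = 13.205102 / 1.265319 = 10.4362

price = 10.4362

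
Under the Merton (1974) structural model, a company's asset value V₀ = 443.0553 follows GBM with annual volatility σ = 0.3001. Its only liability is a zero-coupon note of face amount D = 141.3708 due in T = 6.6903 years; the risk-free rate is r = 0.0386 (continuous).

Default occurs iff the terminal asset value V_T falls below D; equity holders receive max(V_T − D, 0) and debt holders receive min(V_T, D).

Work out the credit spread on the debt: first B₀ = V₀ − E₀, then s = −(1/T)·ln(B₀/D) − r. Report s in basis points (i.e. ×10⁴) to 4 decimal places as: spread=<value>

Apply the equity-as-call identities (strike 141.3708, horizon 6.6903 years):
d₁ = [ln(V₀/D) + (r + σ²/2)T] / (σ√T)
   = [ln(443.0553/141.3708) + (0.0386 + 0.5·0.3001²)·6.6903] / (0.3001·√6.6903)
   = [1.142308 + 0.559510] / 0.776227 = 2.192423
d₂ = d₁ − σ√T = 2.192423 − 0.776227 = 1.416196
N(d₁) = 0.985826,  N(d₂) = 0.921641,  e^(−rT) = 0.772406
E₀ = V₀·N(d₁) − D·e^(−rT)·N(d₂)
   = 443.0553·0.985826 − 141.3708·0.772406·0.921641 = 336.136096
B₀ = V₀ − E₀ = 443.0553 − 336.136096 = 106.919204
spread = −(1/T)·ln(B₀/D) − r = −(1/6.6903)·ln(106.919204/141.3708) − 0.0386 = 0.00314892
in basis points: 0.00314892 × 10⁴ = 31.4892 bp

spread=31.4892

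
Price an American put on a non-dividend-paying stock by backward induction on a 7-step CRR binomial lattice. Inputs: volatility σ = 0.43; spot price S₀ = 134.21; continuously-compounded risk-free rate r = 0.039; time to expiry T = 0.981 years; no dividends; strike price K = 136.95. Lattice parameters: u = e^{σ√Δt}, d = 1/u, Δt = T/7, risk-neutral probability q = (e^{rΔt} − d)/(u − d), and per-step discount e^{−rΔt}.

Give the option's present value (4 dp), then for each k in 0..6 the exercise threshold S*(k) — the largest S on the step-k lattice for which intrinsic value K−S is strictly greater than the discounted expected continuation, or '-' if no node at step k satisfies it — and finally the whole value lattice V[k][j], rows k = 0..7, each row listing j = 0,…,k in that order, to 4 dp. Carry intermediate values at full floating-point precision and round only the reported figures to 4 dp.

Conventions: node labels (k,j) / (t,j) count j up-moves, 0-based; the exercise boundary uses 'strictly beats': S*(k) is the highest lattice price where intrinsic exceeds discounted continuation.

price = 22.5349
boundary = - - - 82.8048 70.4929 82.8048 97.2669
tree:
22.5349
31.2508 13.2297
41.9248 19.8969 6.0655
54.1452 28.9966 10.1401 1.6639
66.4571 40.6220 16.5729 3.1976 0.0000
76.9383 54.1452 26.2493 6.1451 0.0000 0.0000
85.8612 66.4571 39.6831 11.8095 0.0000 0.0000 0.0000
93.4573 76.9383 54.1452 22.6950 0.0000 0.0000 0.0000 0.0000

params: Δt=0.14014 u=1.17465 d=0.85131 q=0.47679 e^(-rΔt)=0.99455
t_7 payoffs: 93.4573 76.9383 54.1452 22.6950 0.0000 0.0000 0.0000 0.0000
t_6: node(6,0) S=51.0888 payoff=85.8612 vs cont=85.1147 → 85.8612 [stop]  node(6,1) S=70.4929 payoff=66.4571 vs cont=65.7106 → 66.4571 [stop]  node(6,2) S=97.2669 payoff=39.6831 vs cont=38.9366 → 39.6831 [stop]  node(6,3) S=134.2100 payoff=2.7400 vs cont=11.8095 → 11.8095 [wait]  node(6,4) S=185.1845 payoff=0.0000 vs cont=0.0000 → 0.0000 [wait]  node(6,5) S=255.5196 payoff=0.0000 vs cont=0.0000 → 0.0000 [wait]  node(6,6) S=352.5688 payoff=0.0000 vs cont=0.0000 → 0.0000 [wait]  ⇒ S*(6)=97.2669
t_5: node(5,0) S=60.0117 payoff=76.9383 vs cont=76.1919 → 76.9383 [stop]  node(5,1) S=82.8048 payoff=54.1452 vs cont=53.3988 → 54.1452 [stop]  node(5,2) S=114.2550 payoff=22.6950 vs cont=26.2493 → 26.2493 [wait]  node(5,3) S=157.6503 payoff=0.0000 vs cont=6.1451 → 6.1451 [wait]  node(5,4) S=217.5276 payoff=0.0000 vs cont=0.0000 → 0.0000 [wait]  node(5,5) S=300.1470 payoff=0.0000 vs cont=0.0000 → 0.0000 [wait]  ⇒ S*(5)=82.8048
t_4: node(4,0) S=70.4929 payoff=66.4571 vs cont=65.7106 → 66.4571 [stop]  node(4,1) S=97.2669 payoff=39.6831 vs cont=40.6220 → 40.6220 [wait]  node(4,2) S=134.2100 payoff=2.7400 vs cont=16.5729 → 16.5729 [wait]  node(4,3) S=185.1845 payoff=0.0000 vs cont=3.1976 → 3.1976 [wait]  node(4,4) S=255.5196 payoff=0.0000 vs cont=0.0000 → 0.0000 [wait]  ⇒ S*(4)=70.4929
t_3: node(3,0) S=82.8048 payoff=54.1452 vs cont=53.8440 → 54.1452 [stop]  node(3,1) S=114.2550 payoff=22.6950 vs cont=28.9966 → 28.9966 [wait]  node(3,2) S=157.6503 payoff=0.0000 vs cont=10.1401 → 10.1401 [wait]  node(3,3) S=217.5276 payoff=0.0000 vs cont=1.6639 → 1.6639 [wait]  ⇒ S*(3)=82.8048
t_2: node(2,0) S=97.2669 payoff=39.6831 vs cont=41.9248 → 41.9248 [wait]  node(2,1) S=134.2100 payoff=2.7400 vs cont=19.8969 → 19.8969 [wait]  node(2,2) S=185.1845 payoff=0.0000 vs cont=6.0655 → 6.0655 [wait]  ⇒ S*(2)=-
t_1: node(1,0) S=114.2550 payoff=22.6950 vs cont=31.2508 → 31.2508 [wait]  node(1,1) S=157.6503 payoff=0.0000 vs cont=13.2297 → 13.2297 [wait]  ⇒ S*(1)=-
t_0: node(0,0) S=134.2100 payoff=2.7400 vs cont=22.5349 → 22.5349 [wait]  ⇒ S*(0)=-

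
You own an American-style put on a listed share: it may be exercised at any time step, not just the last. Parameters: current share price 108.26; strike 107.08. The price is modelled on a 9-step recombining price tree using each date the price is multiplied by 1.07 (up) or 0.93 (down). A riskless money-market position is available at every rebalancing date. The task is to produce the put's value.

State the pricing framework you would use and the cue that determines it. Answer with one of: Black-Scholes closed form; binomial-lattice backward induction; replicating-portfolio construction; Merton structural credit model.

framework: binomial-lattice backward induction

Key observation: early exercise of the strike-107.08 put must be checked at each of the 9 dates (spot 108.26), which forces a node-by-node comparison of intrinsic and continuation value backward from expiry.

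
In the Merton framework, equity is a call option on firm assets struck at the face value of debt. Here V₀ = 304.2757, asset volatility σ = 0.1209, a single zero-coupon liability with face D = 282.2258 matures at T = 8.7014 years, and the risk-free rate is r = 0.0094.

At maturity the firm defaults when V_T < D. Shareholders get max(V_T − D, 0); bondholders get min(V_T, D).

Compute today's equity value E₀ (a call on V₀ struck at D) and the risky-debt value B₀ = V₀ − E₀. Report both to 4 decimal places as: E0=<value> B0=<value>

E0=65.8010 B0=238.4747

With assets at 304.2757 and a single debt payment of 282.2258 at 8.7014 years:
d₁ = [ln(V₀/D) + (r + σ²/2)T] / (σ√T)
   = [ln(304.2757/282.2258) + (0.0094 + 0.5·0.1209²)·8.7014] / (0.1209·√8.7014)
   = [0.075227 + 0.145387] / 0.356632 = 0.618601
d₂ = d₁ − σ√T = 0.618601 − 0.356632 = 0.261969
N(d₁) = 0.731910,  N(d₂) = 0.603327,  e^(−rT) = 0.921463
E₀ = V₀·N(d₁) − D·e^(−rT)·N(d₂)
   = 304.2757·0.731910 − 282.2258·0.921463·0.603327 = 65.800981
B₀ = V₀ − E₀ = 304.2757 − 65.800981 = 238.474719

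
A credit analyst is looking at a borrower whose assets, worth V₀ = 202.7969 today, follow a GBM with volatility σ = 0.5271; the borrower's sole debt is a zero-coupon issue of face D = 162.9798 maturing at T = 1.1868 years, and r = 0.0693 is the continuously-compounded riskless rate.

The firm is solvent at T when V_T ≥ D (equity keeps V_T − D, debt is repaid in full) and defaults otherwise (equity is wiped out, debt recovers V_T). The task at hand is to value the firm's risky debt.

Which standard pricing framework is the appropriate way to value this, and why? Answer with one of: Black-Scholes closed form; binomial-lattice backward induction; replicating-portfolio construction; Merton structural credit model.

Key observation: the asked-for credit quantity lives on the firm's capital structure — asset value, asset volatility, debt face 162.9798 — which is the structural model's domain.

framework: Merton structural credit model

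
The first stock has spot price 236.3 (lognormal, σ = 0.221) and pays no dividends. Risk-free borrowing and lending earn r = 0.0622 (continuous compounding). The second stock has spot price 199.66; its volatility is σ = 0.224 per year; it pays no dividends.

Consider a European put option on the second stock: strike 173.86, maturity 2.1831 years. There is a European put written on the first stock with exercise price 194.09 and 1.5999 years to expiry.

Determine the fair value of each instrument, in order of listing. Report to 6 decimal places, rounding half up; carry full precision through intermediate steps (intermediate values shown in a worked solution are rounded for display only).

[the second stock put K=173.86]
σ√T = 0.224·√2.1831 = 0.330967
d₁ = (ln(S/K) + (r+σ²/2)T) / (σ√T) = (ln(199.66/173.86) + (0.0622+0.224²/2)·2.1831) / 0.330967 = (0.138366 + 0.190558) / 0.330967 = 0.993827
d₂ = d₁ − σ√T = 0.993827 − 0.330967 = 0.662860
e^{−rT} = 0.873027
N(−d₁) = 0.160154,  N(−d₂) = 0.253710
price = K·e^{−rT}·N(−d₂) − S·N(−d₁) = 38.509271 − 31.976268 = 6.533002
[the first stock put K=194.09]
σ√T = 0.221·√1.5999 = 0.279537
d₁ = (ln(S/K) + (r+σ²/2)T) / (σ√T) = (ln(236.3/194.09) + (0.0622+0.221²/2)·1.5999) / 0.279537 = (0.196780 + 0.138584) / 0.279537 = 1.199715
d₂ = d₁ − σ√T = 1.199715 − 0.279537 = 0.920179
e^{−rT} = 0.905277
N(−d₁) = 0.115125,  N(−d₂) = 0.178740
price = K·e^{−rT}·N(−d₂) − S·N(−d₁) = 31.405511 − 27.204028 = 4.201483

price(the second stock put K=173.86) = 6.533002
price(the first stock put K=194.09) = 4.201483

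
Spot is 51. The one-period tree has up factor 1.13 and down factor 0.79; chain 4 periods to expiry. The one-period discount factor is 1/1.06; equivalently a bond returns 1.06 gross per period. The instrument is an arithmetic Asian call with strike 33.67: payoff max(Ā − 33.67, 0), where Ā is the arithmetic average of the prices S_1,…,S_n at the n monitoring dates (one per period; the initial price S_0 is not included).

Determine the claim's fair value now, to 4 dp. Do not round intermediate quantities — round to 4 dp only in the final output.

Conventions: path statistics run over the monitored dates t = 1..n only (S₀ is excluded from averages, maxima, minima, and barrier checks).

price = 20.1797

With p* = (R−d)/(u−d) = 0.7941, sum probability × payoff across the paths and divide by R^4.
Enumerate all 2^4 = 16 price paths (U = up ×1.13, D = down ×0.79); each path with k up-moves has probability p*^k·(1−p*)^(4−k).
DDDD: Ā=29.2822, payoff=0.0000, prob=0.001797
UDDD: Ā=41.8846, payoff=8.2146, prob=0.006930
DUDD: Ā=37.5496, payoff=3.8796, prob=0.006930
UUDD: Ā=53.7102, payoff=20.0402, prob=0.026731
DDUD: Ā=34.1250, payoff=0.4550, prob=0.006930
UDUD: Ā=48.8116, payoff=15.1416, prob=0.026731
DUUD: Ā=44.4766, payoff=10.8066, prob=0.026731
UUUD: Ā=63.6185, payoff=29.9485, prob=0.103104
DDDU: Ā=31.4195, payoff=0.0000, prob=0.006930
UDDU: Ā=44.9418, payoff=11.2718, prob=0.026731
DUDU: Ā=40.6068, payoff=6.9368, prob=0.026731
UUDU: Ā=58.0831, payoff=24.4131, prob=0.103104
DDUU: Ā=37.1821, payoff=3.5121, prob=0.026731
UDUU: Ā=53.1846, payoff=19.5146, prob=0.103104
DUUU: Ā=48.8496, payoff=15.1796, prob=0.103104
UUUU: Ā=69.8735, payoff=36.2035, prob=0.397685
Price = Σ prob·payoff / R^4 = 25.476415 / 1.262477 = 20.1797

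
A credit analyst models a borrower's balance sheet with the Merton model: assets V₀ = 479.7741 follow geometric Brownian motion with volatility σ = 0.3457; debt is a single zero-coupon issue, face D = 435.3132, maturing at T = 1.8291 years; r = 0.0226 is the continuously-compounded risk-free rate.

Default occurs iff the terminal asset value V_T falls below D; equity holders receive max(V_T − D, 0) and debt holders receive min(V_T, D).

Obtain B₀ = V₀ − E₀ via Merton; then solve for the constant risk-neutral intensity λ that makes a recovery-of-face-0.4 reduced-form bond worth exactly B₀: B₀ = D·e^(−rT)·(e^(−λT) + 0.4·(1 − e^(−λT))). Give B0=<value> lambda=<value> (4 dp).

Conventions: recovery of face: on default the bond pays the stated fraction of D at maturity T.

B0=362.2434 lambda=0.1367

With assets at 479.7741 and a single debt payment of 435.3132 at 1.8291 years:
d₁ = [ln(V₀/D) + (r + σ²/2)T] / (σ√T)
   = [ln(479.7741/435.3132) + (0.0226 + 0.5·0.3457²)·1.8291] / (0.3457·√1.8291)
   = [0.097250 + 0.150634] / 0.467539 = 0.530188
d₂ = d₁ − σ√T = 0.530188 − 0.467539 = 0.062649
N(d₁) = 0.702009,  N(d₂) = 0.524977,  e^(−rT) = 0.959505
E₀ = V₀·N(d₁) − D·e^(−rT)·N(d₂)
   = 479.7741·0.702009 − 435.3132·0.959505·0.524977 = 117.530744
B₀ = V₀ − E₀ = 479.7741 − 117.530744 = 362.243356
e^(−λT) = (B₀·e^(rT)/D − 0.4)/(1 − 0.4) = (362.2434·1.042204/435.3132 − 0.4)/0.6 = 0.77877348
λ = −ln(0.77877348)/1.8291 = 0.136698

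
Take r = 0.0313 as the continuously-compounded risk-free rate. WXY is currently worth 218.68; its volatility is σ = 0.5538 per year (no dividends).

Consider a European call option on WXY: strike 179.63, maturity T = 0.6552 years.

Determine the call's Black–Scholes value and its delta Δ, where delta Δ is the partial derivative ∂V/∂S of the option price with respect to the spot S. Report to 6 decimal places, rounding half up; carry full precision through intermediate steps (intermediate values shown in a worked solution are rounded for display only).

σ√T = 0.5538·√0.6552 = 0.448270
d₁ = (ln(S/K) + (r+σ²/2)T) / (σ√T) = (ln(218.68/179.63) + (0.0313+0.5538²/2)·0.6552) / 0.448270 = (0.196710 + 0.120981) / 0.448270 = 0.708705
d₂ = d₁ − σ√T = 0.708705 − 0.448270 = 0.260434
e^{−rT} = 0.979701
N(d₁) = 0.760746,  N(d₂) = 0.602736
Call price V = S·N(d₁) − K·e^{−rT}·N(d₂) = 166.359953 − 106.071649 = 60.288305
Δ = N(d₁) = 0.760746

price = 60.288305
Δ = 0.760746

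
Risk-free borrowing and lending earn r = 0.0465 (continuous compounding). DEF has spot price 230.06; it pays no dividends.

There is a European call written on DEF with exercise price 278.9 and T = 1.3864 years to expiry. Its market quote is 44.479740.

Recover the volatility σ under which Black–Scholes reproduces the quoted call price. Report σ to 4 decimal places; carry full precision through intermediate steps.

At σ = 0.5185 the Black–Scholes value reproduces the quote:
σ√T = 0.5185·√1.3864 = 0.610510
d₁ = (ln(S/K) + (r+σ²/2)T) / (σ√T) = (ln(230.06/278.9) + (0.0465+0.5185²/2)·1.3864) / 0.610510 = (-0.192513 + 0.250829) / 0.610510 = 0.095520
d₂ = d₁ − σ√T = 0.095520 − 0.610510 = -0.514990
e^{−rT} = 0.937566
N(d₁) = 0.538049,  N(d₂) = 0.303280
V = S·N(d₁) − K·e^{−rT}·N(d₂) = 123.783568 − 79.303827 = 44.479740 (the quoted price), and the Black–Scholes price is strictly increasing in σ, so σ is unique

sigma = 0.5185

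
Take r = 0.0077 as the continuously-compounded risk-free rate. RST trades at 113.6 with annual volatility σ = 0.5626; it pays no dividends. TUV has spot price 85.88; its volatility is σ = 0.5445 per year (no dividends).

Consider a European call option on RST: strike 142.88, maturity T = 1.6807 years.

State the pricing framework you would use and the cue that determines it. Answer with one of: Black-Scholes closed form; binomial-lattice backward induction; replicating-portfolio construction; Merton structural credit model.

framework: Black-Scholes closed form

Key observation: a European claim on RST (strike 142.88) — a lognormal (GBM) underlying with constant rate and volatility — has an exact closed-form value; no lattice or capital structure is involved.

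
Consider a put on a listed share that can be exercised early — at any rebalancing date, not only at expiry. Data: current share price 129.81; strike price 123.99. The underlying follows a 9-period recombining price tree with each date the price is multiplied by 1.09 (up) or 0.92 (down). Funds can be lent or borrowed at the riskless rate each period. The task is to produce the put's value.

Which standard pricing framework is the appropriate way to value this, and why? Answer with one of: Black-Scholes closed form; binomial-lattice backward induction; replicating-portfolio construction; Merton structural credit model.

Key observation: the exercise right at every one of the 9 steps is what matters: each node needs max(123.99 − S, continuation), which only the stepwise tree valuation starting from spot 129.81 delivers.

framework: binomial-lattice backward induction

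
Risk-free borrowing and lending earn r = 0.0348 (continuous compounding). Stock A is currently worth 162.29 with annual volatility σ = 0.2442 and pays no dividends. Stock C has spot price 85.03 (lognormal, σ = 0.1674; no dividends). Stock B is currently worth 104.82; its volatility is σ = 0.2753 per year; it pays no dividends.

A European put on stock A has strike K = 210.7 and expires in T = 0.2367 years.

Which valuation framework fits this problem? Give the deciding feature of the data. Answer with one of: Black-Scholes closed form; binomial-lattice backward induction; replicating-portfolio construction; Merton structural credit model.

Key observation: a European claim on stock A (strike 210.7) — a lognormal (GBM) underlying with constant rate and volatility — has an exact closed-form value; no lattice or capital structure is involved.

framework: Black-Scholes closed form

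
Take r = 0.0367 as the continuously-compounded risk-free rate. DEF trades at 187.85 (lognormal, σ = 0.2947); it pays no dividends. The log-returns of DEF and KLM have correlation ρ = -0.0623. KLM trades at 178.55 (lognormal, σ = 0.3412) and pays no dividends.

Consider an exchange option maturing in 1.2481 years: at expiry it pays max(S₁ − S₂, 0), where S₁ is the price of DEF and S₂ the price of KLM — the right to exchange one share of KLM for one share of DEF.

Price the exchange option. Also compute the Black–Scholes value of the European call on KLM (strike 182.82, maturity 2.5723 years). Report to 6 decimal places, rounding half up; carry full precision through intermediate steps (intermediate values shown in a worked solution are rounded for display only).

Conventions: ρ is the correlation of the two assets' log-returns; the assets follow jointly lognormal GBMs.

σ_eff = √(σ₁² + σ₂² − 2ρσ₁σ₂) = √(0.2947² + 0.3412² − 2·-0.0623·0.2947·0.3412) = 0.464537
d₁ = (ln(S₁/S₂) + (q₂ − q₁ + σ_eff²/2)T) / (σ_eff√T) = (ln(187.85/178.55) + (0.0 − 0.0 + 0.107897)·1.2481) / 0.518973 = 0.357324
d₂ = d₁ − σ_eff√T = 0.357324 − 0.518973 = -0.161649
N(d₁) = 0.639575,  N(d₂) = 0.435791
V = S₁·e^{−q₁T}·N(d₁) − S₂·e^{−q₂T}·N(d₂) = 120.144240 − 77.810525 = 42.333715
[vanilla: KLM call K=182.82]
σ√T = 0.3412·√2.5723 = 0.547230
d₁ = (ln(S/K) + (r+σ²/2)T) / (σ√T) = (ln(178.55/182.82) + (0.0367+0.3412²/2)·2.5723) / 0.547230 = (-0.023633 + 0.244134) / 0.547230 = 0.402939
d₂ = d₁ − σ√T = 0.402939 − 0.547230 = -0.144291
e^{−rT} = 0.909916
N(d₁) = 0.656503,  N(d₂) = 0.442635
price = S·N(d₁) − K·e^{−rT}·N(d₂) = 117.218695 − 73.632742 = 43.585954

exchange price = 42.333715
price(KLM call K=182.82) = 43.585954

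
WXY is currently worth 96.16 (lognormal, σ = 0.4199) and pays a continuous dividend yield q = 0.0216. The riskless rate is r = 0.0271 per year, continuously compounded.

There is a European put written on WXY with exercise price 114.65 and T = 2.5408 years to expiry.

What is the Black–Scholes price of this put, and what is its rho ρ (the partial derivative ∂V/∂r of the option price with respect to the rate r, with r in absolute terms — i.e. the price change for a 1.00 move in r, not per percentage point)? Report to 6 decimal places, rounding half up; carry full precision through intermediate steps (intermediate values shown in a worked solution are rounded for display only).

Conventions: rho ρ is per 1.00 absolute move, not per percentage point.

price = 34.679732
ρ = -195.204510

σ√T = 0.4199·√2.5408 = 0.669316
d₁ = (ln(S/K) + (r−q+σ²/2)T) / (σ√T) = (ln(96.16/114.65) + (0.0271−0.0216+0.4199²/2)·2.5408) / 0.669316 = (-0.175871 + 0.237966) / 0.669316 = 0.092775
d₂ = d₁ − σ√T = 0.092775 − 0.669316 = -0.576541
e^{−rT} = 0.933461
e^{−qT} = 0.946598
N(−d₁) = 0.463041,  N(−d₂) = 0.717875
Put price V = K·e^{−rT}·N(−d₂) − S·e^{−qT}·N(−d₁) = 76.827972 − 42.148240 = 34.679732
ρ = −K·T·e^{−rT}·N(−d₂) = -195.204510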